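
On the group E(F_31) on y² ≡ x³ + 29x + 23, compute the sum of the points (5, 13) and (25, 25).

(15, 12)

(5, 13) + (25, 25). λ = (25 - 13)/(25 - 5) ≡ 12/20 mod 31. 20⁻¹ ≡ 14 (mod 31) since 20·14 = 280 ≡ 1, so λ ≡ 13.
  x = λ² - 5 - 25 = 169 - 30 ≡ 15; y = λ·(5 - 15) - 13 ≡ 12. → (15, 12)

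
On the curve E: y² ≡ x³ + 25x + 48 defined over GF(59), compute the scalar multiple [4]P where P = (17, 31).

(45, 50)

Double-and-add on 4 = (100)₂. Start with P = (17, 31) for the leading 1-bit.
double: tangent at (17, 31): λ = (3·17² + 25)/(2·31) ≡ 7/3. 3⁻¹ ≡ 20 (mod 59) since 3·20 = 60 ≡ 1, so λ ≡ 7·20 ≡ 22.
  x = λ² - 17 - 17 = 484 - 34 ≡ 37; y = λ·(17 - 37) - 31 ≡ 1. → (37, 1)
double: tangent at (37, 1): λ = (3·37² + 25)/(2·1) ≡ 2/2. 2⁻¹ ≡ 30 (mod 59), so λ ≡ 2·30 ≡ 1.
  x = λ² - 37 - 37 = 1 - 74 ≡ 45; y = λ·(37 - 45) - 1 ≡ 50. → (45, 50)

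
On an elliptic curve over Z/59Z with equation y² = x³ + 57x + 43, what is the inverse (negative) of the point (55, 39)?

(55, 20)

-(55, 39) = (55, -39 mod 59) = (55, 20).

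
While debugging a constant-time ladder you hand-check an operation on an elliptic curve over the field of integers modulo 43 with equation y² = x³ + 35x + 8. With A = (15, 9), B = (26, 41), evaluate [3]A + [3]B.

First 3A:
Repeated addition: build up to 3A.
2A: tangent at (15, 9): λ = (3·15² + 35)/(2·9) ≡ 22/18. 18⁻¹ ≡ 12 (mod 43) since 18·12 = 216 ≡ 1, so λ ≡ 22·12 ≡ 6.
  x = λ² - 15 - 15 = 36 - 30 ≡ 6; y = λ·(15 - 6) - 9 ≡ 2. → (6, 2)
3A: (6, 2) + (15, 9). λ = (9 - 2)/(15 - 6) ≡ 7/9 mod 43. 9⁻¹ ≡ 24 (mod 43) since 9·24 = 216 ≡ 1, so λ ≡ 39.
  x = λ² - 6 - 15 = 1521 - 21 ≡ 38; y = λ·(6 - 38) - 2 ≡ 40. → (38, 40)
3A = (38, 40).
Next 3B:
Repeated addition: build up to 3B.
2B: tangent at (26, 41): λ = (3·26² + 35)/(2·41) ≡ 42/39. 39⁻¹ ≡ 32 (mod 43), so λ ≡ 42·32 ≡ 11.
  x = λ² - 26 - 26 = 121 - 52 ≡ 26; y = λ·(26 - 26) - 41 ≡ 2. → (26, 2)
3B: (26, 2) + (26, 41): same x and y₁ ≡ -y₂, so the sum is O.
3B = O.
Finally 3A + 3B:
(38, 40) + O = (38, 40) (identity).

(38, 40)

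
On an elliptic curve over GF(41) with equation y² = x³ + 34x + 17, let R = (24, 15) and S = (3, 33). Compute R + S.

(39, 33)

(24, 15) + (3, 33). λ = (33 - 15)/(3 - 24) ≡ 18/20 mod 41. 20⁻¹ ≡ 39 (mod 41), so λ ≡ 5.
  x = λ² - 24 - 3 = 25 - 27 ≡ 39; y = λ·(24 - 39) - 15 ≡ 33. → (39, 33)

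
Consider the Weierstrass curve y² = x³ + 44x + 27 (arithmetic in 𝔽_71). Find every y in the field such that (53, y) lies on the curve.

19, 52

x³ + 44x + 27 = 151236 ≡ 6 (mod 71).
Square roots of 6 mod 71: 19 and 52 (since 19² = 361 ≡ 6).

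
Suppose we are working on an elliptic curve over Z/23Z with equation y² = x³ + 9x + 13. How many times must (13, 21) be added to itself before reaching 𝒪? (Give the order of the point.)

5

2P: tangent at (13, 21): λ = (3·13² + 9)/(2·21) ≡ 10/19. 19⁻¹ ≡ 17 (mod 23), so λ ≡ 10·17 ≡ 9.
  x = λ² - 13 - 13 = 81 - 26 ≡ 9; y = λ·(13 - 9) - 21 ≡ 15. → (9, 15)
3P: (9, 15) + (13, 21). λ = (21 - 15)/(13 - 9) ≡ 6/4 mod 23. 4⁻¹ ≡ 6 (mod 23), so λ ≡ 13.
  x = λ² - 9 - 13 = 169 - 22 ≡ 9; y = λ·(9 - 9) - 15 ≡ 8. → (9, 8)
4P: (9, 8) + (13, 21). λ = (21 - 8)/(13 - 9) ≡ 13/4 mod 23. 4⁻¹ ≡ 6 (mod 23) since 4·6 = 24 ≡ 1, so λ ≡ 9.
  x = λ² - 9 - 13 = 81 - 22 ≡ 13; y = λ·(9 - 13) - 8 ≡ 2. → (13, 2)
5P: (13, 2) + (13, 21): same x and y₁ ≡ -y₂, so the sum is 𝒪.
5P = 𝒪, so the order is 5.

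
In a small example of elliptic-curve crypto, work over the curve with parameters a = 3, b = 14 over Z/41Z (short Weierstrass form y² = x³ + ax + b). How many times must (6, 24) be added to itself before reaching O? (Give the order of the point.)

3

2P: tangent at (6, 24): λ = (3·6² + 3)/(2·24) ≡ 29/7. 7⁻¹ ≡ 6 (mod 41) since 7·6 = 42 ≡ 1, so λ ≡ 29·6 ≡ 10.
  x = λ² - 6 - 6 = 100 - 12 ≡ 6; y = λ·(6 - 6) - 24 ≡ 17. → (6, 17)
3P: (6, 17) + (6, 24): same x and y₁ ≡ -y₂, so the sum is O.
3P = O, so the order is 3.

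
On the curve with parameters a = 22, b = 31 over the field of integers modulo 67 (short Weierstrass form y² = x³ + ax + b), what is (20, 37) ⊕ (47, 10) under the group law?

(20, 37) + (47, 10). λ = (10 - 37)/(47 - 20) ≡ 40/27 mod 67. 27⁻¹ ≡ 5 (mod 67) since 27·5 = 135 ≡ 1, so λ ≡ 66.
  x = λ² - 20 - 47 = 4356 - 67 ≡ 1; y = λ·(20 - 1) - 37 ≡ 11. → (1, 11)

(1, 11)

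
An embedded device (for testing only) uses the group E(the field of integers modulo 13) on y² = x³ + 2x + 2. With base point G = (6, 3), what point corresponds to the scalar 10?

O

Double-and-add on 10 = (1010)₂. Start with G = (6, 3) for the leading 1-bit.
double: tangent at (6, 3): λ = (3·6² + 2)/(2·3) ≡ 6/6. 6⁻¹ ≡ 11 (mod 13), so λ ≡ 6·11 ≡ 1.
  x = λ² - 6 - 6 = 1 - 12 ≡ 2; y = λ·(6 - 2) - 3 ≡ 1. → (2, 1)
double: tangent at (2, 1): λ = (3·2² + 2)/(2·1) ≡ 1/2. 2⁻¹ ≡ 7 (mod 13) since 2·7 = 14 ≡ 1, so λ ≡ 1·7 ≡ 7.
  x = λ² - 2 - 2 = 49 - 4 ≡ 6; y = λ·(2 - 6) - 1 ≡ 10. → (6, 10)
add G: (6, 10) + (6, 3): same x and y₁ ≡ -y₂, so the sum is 𝒪.
double: 𝒪 + 𝒪 = 𝒪 (identity).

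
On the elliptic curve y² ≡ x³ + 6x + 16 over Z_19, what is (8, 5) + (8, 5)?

tangent at (8, 5): λ = (3·8² + 6)/(2·5) ≡ 8/10. 10⁻¹ ≡ 2 (mod 19), so λ ≡ 8·2 ≡ 16.
  x = λ² - 8 - 8 = 256 - 16 ≡ 12; y = λ·(8 - 12) - 5 ≡ 7. → (12, 7)

(12, 7)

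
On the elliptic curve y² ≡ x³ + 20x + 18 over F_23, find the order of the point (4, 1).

8

2P: tangent at (4, 1): λ = (3·4² + 20)/(2·1) ≡ 22/2. 2⁻¹ ≡ 12 (mod 23) since 2·12 = 24 ≡ 1, so λ ≡ 22·12 ≡ 11.
  x = λ² - 4 - 4 = 121 - 8 ≡ 21; y = λ·(4 - 21) - 1 ≡ 19. → (21, 19)
3P: (21, 19) + (4, 1). λ = (1 - 19)/(4 - 21) ≡ 5/6 mod 23. 6⁻¹ ≡ 4 (mod 23), so λ ≡ 20.
  x = λ² - 21 - 4 = 400 - 25 ≡ 7; y = λ·(21 - 7) - 19 ≡ 8. → (7, 8)
4P: (7, 8) + (4, 1). λ = (1 - 8)/(4 - 7) ≡ 16/20 mod 23. 20⁻¹ ≡ 15 (mod 23), so λ ≡ 10.
  x = λ² - 7 - 4 = 100 - 11 ≡ 20; y = λ·(7 - 20) - 8 ≡ 0. → (20, 0)
5P: (20, 0) + (4, 1). λ = (1 - 0)/(4 - 20) ≡ 1/7 mod 23. 7⁻¹ ≡ 10 (mod 23), so λ ≡ 10.
  x = λ² - 20 - 4 = 100 - 24 ≡ 7; y = λ·(20 - 7) - 0 ≡ 15. → (7, 15)
6P: (7, 15) + (4, 1). λ = (1 - 15)/(4 - 7) ≡ 9/20 mod 23. 20⁻¹ ≡ 15 (mod 23), so λ ≡ 20.
  x = λ² - 7 - 4 = 400 - 11 ≡ 21; y = λ·(7 - 21) - 15 ≡ 4. → (21, 4)
7P: (21, 4) + (4, 1). λ = (1 - 4)/(4 - 21) ≡ 20/6 mod 23. 6⁻¹ ≡ 4 (mod 23), so λ ≡ 11.
  x = λ² - 21 - 4 = 121 - 25 ≡ 4; y = λ·(21 - 4) - 4 ≡ 22. → (4, 22)
8P: (4, 22) + (4, 1): same x and y₁ ≡ -y₂, so the sum is ∞.
8P = ∞, so the order is 8.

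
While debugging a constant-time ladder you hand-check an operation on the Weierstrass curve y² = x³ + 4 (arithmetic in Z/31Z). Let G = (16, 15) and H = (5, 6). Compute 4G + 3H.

First 4G:
Double-and-add on 4 = (100)₂. Start with G = (16, 15) for the leading 1-bit.
double: tangent at (16, 15): λ = (3·16² + 0)/(2·15) ≡ 24/30. 30⁻¹ ≡ 30 (mod 31) since 30·30 = 900 ≡ 1, so λ ≡ 24·30 ≡ 7.
  x = λ² - 16 - 16 = 49 - 32 ≡ 17; y = λ·(16 - 17) - 15 ≡ 9. → (17, 9)
double: tangent at (17, 9): λ = (3·17² + 0)/(2·9) ≡ 30/18. 18⁻¹ ≡ 19 (mod 31), so λ ≡ 30·19 ≡ 12.
  x = λ² - 17 - 17 = 144 - 34 ≡ 17; y = λ·(17 - 17) - 9 ≡ 22. → (17, 22)
4G = (17, 22).
Next 3H:
Repeated addition: build up to 3H.
2H: tangent at (5, 6): λ = (3·5² + 0)/(2·6) ≡ 13/12. 12⁻¹ ≡ 13 (mod 31) since 12·13 = 156 ≡ 1, so λ ≡ 13·13 ≡ 14.
  x = λ² - 5 - 5 = 196 - 10 ≡ 0; y = λ·(5 - 0) - 6 ≡ 2. → (0, 2)
3H: (0, 2) + (5, 6). λ = (6 - 2)/(5 - 0) ≡ 4/5 mod 31. 5⁻¹ ≡ 25 (mod 31) since 5·25 = 125 ≡ 1, so λ ≡ 7.
  x = λ² - 0 - 5 = 49 - 5 ≡ 13; y = λ·(0 - 13) - 2 ≡ 0. → (13, 0)
3H = (13, 0).
Finally 4G + 3H:
(17, 22) + (13, 0). λ = (0 - 22)/(13 - 17) ≡ 9/27 mod 31. 27⁻¹ ≡ 23 (mod 31) since 27·23 = 621 ≡ 1, so λ ≡ 21.
  x = λ² - 17 - 13 = 441 - 30 ≡ 8; y = λ·(17 - 8) - 22 ≡ 12. → (8, 12)

(8, 12)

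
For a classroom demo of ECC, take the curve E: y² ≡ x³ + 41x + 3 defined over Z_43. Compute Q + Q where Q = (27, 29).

(4, 39)

tangent at (27, 29): λ = (3·27² + 41)/(2·29) ≡ 35/15. 15⁻¹ ≡ 23 (mod 43) since 15·23 = 345 ≡ 1, so λ ≡ 35·23 ≡ 31.
  x = λ² - 27 - 27 = 961 - 54 ≡ 4; y = λ·(27 - 4) - 29 ≡ 39. → (4, 39)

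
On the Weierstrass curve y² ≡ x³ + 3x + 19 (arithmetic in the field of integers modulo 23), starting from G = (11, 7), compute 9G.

Repeated addition: build up to 9G.
2G: tangent at (11, 7): λ = (3·11² + 3)/(2·7) ≡ 21/14. 14⁻¹ ≡ 5 (mod 23), so λ ≡ 21·5 ≡ 13.
  x = λ² - 11 - 11 = 169 - 22 ≡ 9; y = λ·(11 - 9) - 7 ≡ 19. → (9, 19)
3G: (9, 19) + (11, 7). λ = (7 - 19)/(11 - 9) ≡ 11/2 mod 23. 2⁻¹ ≡ 12 (mod 23), so λ ≡ 17.
  x = λ² - 9 - 11 = 289 - 20 ≡ 16; y = λ·(9 - 16) - 19 ≡ 0. → (16, 0)
4G: (16, 0) + (11, 7). λ = (7 - 0)/(11 - 16) ≡ 7/18 mod 23. 18⁻¹ ≡ 9 (mod 23), so λ ≡ 17.
  x = λ² - 16 - 11 = 289 - 27 ≡ 9; y = λ·(16 - 9) - 0 ≡ 4. → (9, 4)
5G: (9, 4) + (11, 7). λ = (7 - 4)/(11 - 9) ≡ 3/2 mod 23. 2⁻¹ ≡ 12 (mod 23), so λ ≡ 13.
  x = λ² - 9 - 11 = 169 - 20 ≡ 11; y = λ·(9 - 11) - 4 ≡ 16. → (11, 16)
6G: (11, 16) + (11, 7): same x and y₁ ≡ -y₂, so the sum is O.
7G: O + (11, 7) = (11, 7) (identity).
8G: tangent at (11, 7): λ = (3·11² + 3)/(2·7) ≡ 21/14. 14⁻¹ ≡ 5 (mod 23), so λ ≡ 21·5 ≡ 13.
  x = λ² - 11 - 11 = 169 - 22 ≡ 9; y = λ·(11 - 9) - 7 ≡ 19. → (9, 19)
9G: (9, 19) + (11, 7). λ = (7 - 19)/(11 - 9) ≡ 11/2 mod 23. 2⁻¹ ≡ 12 (mod 23), so λ ≡ 17.
  x = λ² - 9 - 11 = 289 - 20 ≡ 16; y = λ·(9 - 16) - 19 ≡ 0. → (16, 0)

(16, 0)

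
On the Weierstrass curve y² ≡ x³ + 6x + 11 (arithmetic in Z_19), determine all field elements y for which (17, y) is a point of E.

none

x³ + 6x + 11 = 5026 ≡ 10 (mod 19).
10 is a non-residue mod 19; no y exists.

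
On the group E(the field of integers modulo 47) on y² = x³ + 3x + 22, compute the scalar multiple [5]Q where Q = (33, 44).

Double-and-add on 5 = (101)₂. Start with Q = (33, 44) for the leading 1-bit.
double: tangent at (33, 44): λ = (3·33² + 3)/(2·44) ≡ 27/41. 41⁻¹ ≡ 39 (mod 47) since 41·39 = 1599 ≡ 1, so λ ≡ 27·39 ≡ 19.
  x = λ² - 33 - 33 = 361 - 66 ≡ 13; y = λ·(33 - 13) - 44 ≡ 7. → (13, 7)
double: tangent at (13, 7): λ = (3·13² + 3)/(2·7) ≡ 40/14. 14⁻¹ ≡ 37 (mod 47) since 14·37 = 518 ≡ 1, so λ ≡ 40·37 ≡ 23.
  x = λ² - 13 - 13 = 529 - 26 ≡ 33; y = λ·(13 - 33) - 7 ≡ 3. → (33, 3)
add Q: (33, 3) + (33, 44): same x and y₁ ≡ -y₂, so the sum is ∞.

O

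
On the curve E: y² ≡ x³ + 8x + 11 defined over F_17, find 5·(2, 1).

(2, 16)

Write P = (2, 1).
Repeated addition: build up to 5P.
2P: tangent at (2, 1): λ = (3·2² + 8)/(2·1) ≡ 3/2. 2⁻¹ ≡ 9 (mod 17), so λ ≡ 3·9 ≡ 10.
  x = λ² - 2 - 2 = 100 - 4 ≡ 11; y = λ·(2 - 11) - 1 ≡ 11. → (11, 11)
3P: (11, 11) + (2, 1). λ = (1 - 11)/(2 - 11) ≡ 7/8 mod 17. 8⁻¹ ≡ 15 (mod 17), so λ ≡ 3.
  x = λ² - 11 - 2 = 9 - 13 ≡ 13; y = λ·(11 - 13) - 11 ≡ 0. → (13, 0)
4P: (13, 0) + (2, 1). λ = (1 - 0)/(2 - 13) ≡ 1/6 mod 17. 6⁻¹ ≡ 3 (mod 17), so λ ≡ 3.
  x = λ² - 13 - 2 = 9 - 15 ≡ 11; y = λ·(13 - 11) - 0 ≡ 6. → (11, 6)
5P: (11, 6) + (2, 1). λ = (1 - 6)/(2 - 11) ≡ 12/8 mod 17. 8⁻¹ ≡ 15 (mod 17), so λ ≡ 10.
  x = λ² - 11 - 2 = 100 - 13 ≡ 2; y = λ·(11 - 2) - 6 ≡ 16. → (2, 16)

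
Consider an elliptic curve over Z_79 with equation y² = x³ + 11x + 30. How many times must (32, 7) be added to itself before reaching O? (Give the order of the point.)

12

2P: tangent at (32, 7): λ = (3·32² + 11)/(2·7) ≡ 2/14. 14⁻¹ ≡ 17 (mod 79) since 14·17 = 238 ≡ 1, so λ ≡ 2·17 ≡ 34.
  x = λ² - 32 - 32 = 1156 - 64 ≡ 65; y = λ·(32 - 65) - 7 ≡ 56. → (65, 56)
3P: (65, 56) + (32, 7). λ = (7 - 56)/(32 - 65) ≡ 30/46 mod 79. 46⁻¹ ≡ 67 (mod 79) since 46·67 = 3082 ≡ 1, so λ ≡ 35.
  x = λ² - 65 - 32 = 1225 - 97 ≡ 22; y = λ·(65 - 22) - 56 ≡ 27. → (22, 27)
4P: (22, 27) + (32, 7). λ = (7 - 27)/(32 - 22) ≡ 59/10 mod 79. 10⁻¹ ≡ 8 (mod 79) since 10·8 = 80 ≡ 1, so λ ≡ 77.
  x = λ² - 22 - 32 = 5929 - 54 ≡ 29; y = λ·(22 - 29) - 27 ≡ 66. → (29, 66)
5P: (29, 66) + (32, 7). λ = (7 - 66)/(32 - 29) ≡ 20/3 mod 79. 3⁻¹ ≡ 53 (mod 79) since 3·53 = 159 ≡ 1, so λ ≡ 33.
  x = λ² - 29 - 32 = 1089 - 61 ≡ 1; y = λ·(29 - 1) - 66 ≡ 68. → (1, 68)
6P: (1, 68) + (32, 7). λ = (7 - 68)/(32 - 1) ≡ 18/31 mod 79. 31⁻¹ ≡ 51 (mod 79) since 31·51 = 1581 ≡ 1, so λ ≡ 49.
  x = λ² - 1 - 32 = 2401 - 33 ≡ 77; y = λ·(1 - 77) - 68 ≡ 0. → (77, 0)
7P: (77, 0) + (32, 7). λ = (7 - 0)/(32 - 77) ≡ 7/34 mod 79. 34⁻¹ ≡ 7 (mod 79) since 34·7 = 238 ≡ 1, so λ ≡ 49.
  x = λ² - 77 - 32 = 2401 - 109 ≡ 1; y = λ·(77 - 1) - 0 ≡ 11. → (1, 11)
8P: (1, 11) + (32, 7). λ = (7 - 11)/(32 - 1) ≡ 75/31 mod 79. 31⁻¹ ≡ 51 (mod 79) since 31·51 = 1581 ≡ 1, so λ ≡ 33.
  x = λ² - 1 - 32 = 1089 - 33 ≡ 29; y = λ·(1 - 29) - 11 ≡ 13. → (29, 13)
9P: (29, 13) + (32, 7). λ = (7 - 13)/(32 - 29) ≡ 73/3 mod 79. 3⁻¹ ≡ 53 (mod 79) since 3·53 = 159 ≡ 1, so λ ≡ 77.
  x = λ² - 29 - 32 = 5929 - 61 ≡ 22; y = λ·(29 - 22) - 13 ≡ 52. → (22, 52)
10P: (22, 52) + (32, 7). λ = (7 - 52)/(32 - 22) ≡ 34/10 mod 79. 10⁻¹ ≡ 8 (mod 79), so λ ≡ 35.
  x = λ² - 22 - 32 = 1225 - 54 ≡ 65; y = λ·(22 - 65) - 52 ≡ 23. → (65, 23)
11P: (65, 23) + (32, 7). λ = (7 - 23)/(32 - 65) ≡ 63/46 mod 79. 46⁻¹ ≡ 67 (mod 79), so λ ≡ 34.
  x = λ² - 65 - 32 = 1156 - 97 ≡ 32; y = λ·(65 - 32) - 23 ≡ 72. → (32, 72)
12P: (32, 72) + (32, 7): same x and y₁ ≡ -y₂, so the sum is O.
12P = O, so the order is 12.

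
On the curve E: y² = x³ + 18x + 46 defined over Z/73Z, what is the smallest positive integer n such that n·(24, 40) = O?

7

2P: tangent at (24, 40): λ = (3·24² + 18)/(2·40) ≡ 67/7. 7⁻¹ ≡ 21 (mod 73) since 7·21 = 147 ≡ 1, so λ ≡ 67·21 ≡ 20.
  x = λ² - 24 - 24 = 400 - 48 ≡ 60; y = λ·(24 - 60) - 40 ≡ 43. → (60, 43)
3P: (60, 43) + (24, 40). λ = (40 - 43)/(24 - 60) ≡ 70/37 mod 73. 37⁻¹ ≡ 2 (mod 73), so λ ≡ 67.
  x = λ² - 60 - 24 = 4489 - 84 ≡ 25; y = λ·(60 - 25) - 43 ≡ 39. → (25, 39)
4P: (25, 39) + (24, 40). λ = (40 - 39)/(24 - 25) ≡ 1/72 mod 73. 72⁻¹ ≡ 72 (mod 73), so λ ≡ 72.
  x = λ² - 25 - 24 = 5184 - 49 ≡ 25; y = λ·(25 - 25) - 39 ≡ 34. → (25, 34)
5P: (25, 34) + (24, 40). λ = (40 - 34)/(24 - 25) ≡ 6/72 mod 73. 72⁻¹ ≡ 72 (mod 73), so λ ≡ 67.
  x = λ² - 25 - 24 = 4489 - 49 ≡ 60; y = λ·(25 - 60) - 34 ≡ 30. → (60, 30)
6P: (60, 30) + (24, 40). λ = (40 - 30)/(24 - 60) ≡ 10/37 mod 73. 37⁻¹ ≡ 2 (mod 73) since 37·2 = 74 ≡ 1, so λ ≡ 20.
  x = λ² - 60 - 24 = 400 - 84 ≡ 24; y = λ·(60 - 24) - 30 ≡ 33. → (24, 33)
7P: (24, 33) + (24, 40): same x and y₁ ≡ -y₂, so the sum is O.
7P = O, so the order is 7.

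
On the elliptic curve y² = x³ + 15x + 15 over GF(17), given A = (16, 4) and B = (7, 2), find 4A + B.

First 4A:
Repeated addition: build up to 4A.
2A: tangent at (16, 4): λ = (3·16² + 15)/(2·4) ≡ 1/8. 8⁻¹ ≡ 15 (mod 17) since 8·15 = 120 ≡ 1, so λ ≡ 1·15 ≡ 15.
  x = λ² - 16 - 16 = 225 - 32 ≡ 6; y = λ·(16 - 6) - 4 ≡ 10. → (6, 10)
3A: (6, 10) + (16, 4). λ = (4 - 10)/(16 - 6) ≡ 11/10 mod 17. 10⁻¹ ≡ 12 (mod 17), so λ ≡ 13.
  x = λ² - 6 - 16 = 169 - 22 ≡ 11; y = λ·(6 - 11) - 10 ≡ 10. → (11, 10)
4A: (11, 10) + (16, 4). λ = (4 - 10)/(16 - 11) ≡ 11/5 mod 17. 5⁻¹ ≡ 7 (mod 17) since 5·7 = 35 ≡ 1, so λ ≡ 9.
  x = λ² - 11 - 16 = 81 - 27 ≡ 3; y = λ·(11 - 3) - 10 ≡ 11. → (3, 11)
4A = (3, 11).
Finally 4A + B:
(3, 11) + (7, 2). λ = (2 - 11)/(7 - 3) ≡ 8/4 mod 17. 4⁻¹ ≡ 13 (mod 17), so λ ≡ 2.
  x = λ² - 3 - 7 = 4 - 10 ≡ 11; y = λ·(3 - 11) - 11 ≡ 7. → (11, 7)

(11, 7)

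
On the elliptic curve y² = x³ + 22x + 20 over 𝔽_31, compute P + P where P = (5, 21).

(26, 8)

tangent at (5, 21): λ = (3·5² + 22)/(2·21) ≡ 4/11. 11⁻¹ ≡ 17 (mod 31), so λ ≡ 4·17 ≡ 6.
  x = λ² - 5 - 5 = 36 - 10 ≡ 26; y = λ·(5 - 26) - 21 ≡ 8. → (26, 8)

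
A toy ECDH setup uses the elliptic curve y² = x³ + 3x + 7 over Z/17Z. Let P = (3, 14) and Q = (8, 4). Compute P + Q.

(10, 0)

(3, 14) + (8, 4). λ = (4 - 14)/(8 - 3) ≡ 7/5 mod 17. 5⁻¹ ≡ 7 (mod 17), so λ ≡ 15.
  x = λ² - 3 - 8 = 225 - 11 ≡ 10; y = λ·(3 - 10) - 14 ≡ 0. → (10, 0)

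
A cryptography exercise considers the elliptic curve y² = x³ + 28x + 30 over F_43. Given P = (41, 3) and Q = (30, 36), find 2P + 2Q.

First 2P:
Repeated addition: build up to 2P.
2P: tangent at (41, 3): λ = (3·41² + 28)/(2·3) ≡ 40/6. 6⁻¹ ≡ 36 (mod 43), so λ ≡ 40·36 ≡ 21.
  x = λ² - 41 - 41 = 441 - 82 ≡ 15; y = λ·(41 - 15) - 3 ≡ 27. → (15, 27)
2P = (15, 27).
Next 2Q:
Repeated addition: build up to 2Q.
2Q: tangent at (30, 36): λ = (3·30² + 28)/(2·36) ≡ 19/29. 29⁻¹ ≡ 3 (mod 43) since 29·3 = 87 ≡ 1, so λ ≡ 19·3 ≡ 14.
  x = λ² - 30 - 30 = 196 - 60 ≡ 7; y = λ·(30 - 7) - 36 ≡ 28. → (7, 28)
2Q = (7, 28).
Finally 2P + 2Q:
(15, 27) + (7, 28). λ = (28 - 27)/(7 - 15) ≡ 1/35 mod 43. 35⁻¹ ≡ 16 (mod 43), so λ ≡ 16.
  x = λ² - 15 - 7 = 256 - 22 ≡ 19; y = λ·(15 - 19) - 27 ≡ 38. → (19, 38)

(19, 38)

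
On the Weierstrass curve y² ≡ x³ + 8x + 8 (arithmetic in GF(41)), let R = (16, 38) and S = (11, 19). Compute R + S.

(35, 21)

(16, 38) + (11, 19). λ = (19 - 38)/(11 - 16) ≡ 22/36 mod 41. 36⁻¹ ≡ 8 (mod 41), so λ ≡ 12.
  x = λ² - 16 - 11 = 144 - 27 ≡ 35; y = λ·(16 - 35) - 38 ≡ 21. → (35, 21)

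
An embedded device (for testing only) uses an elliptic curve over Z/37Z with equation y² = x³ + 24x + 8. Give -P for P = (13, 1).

(13, 36)

-(13, 1) = (13, -1 mod 37) = (13, 36).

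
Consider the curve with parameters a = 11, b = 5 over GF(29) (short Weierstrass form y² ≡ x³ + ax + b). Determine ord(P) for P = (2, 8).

2P: tangent at (2, 8): λ = (3·2² + 11)/(2·8) ≡ 23/16. 16⁻¹ ≡ 20 (mod 29), so λ ≡ 23·20 ≡ 25.
  x = λ² - 2 - 2 = 625 - 4 ≡ 12; y = λ·(2 - 12) - 8 ≡ 3. → (12, 3)
3P: (12, 3) + (2, 8). λ = (8 - 3)/(2 - 12) ≡ 5/19 mod 29. 19⁻¹ ≡ 26 (mod 29) since 19·26 = 494 ≡ 1, so λ ≡ 14.
  x = λ² - 12 - 2 = 196 - 14 ≡ 8; y = λ·(12 - 8) - 3 ≡ 24. → (8, 24)
4P: (8, 24) + (2, 8). λ = (8 - 24)/(2 - 8) ≡ 13/23 mod 29. 23⁻¹ ≡ 24 (mod 29) since 23·24 = 552 ≡ 1, so λ ≡ 22.
  x = λ² - 8 - 2 = 484 - 10 ≡ 10; y = λ·(8 - 10) - 24 ≡ 19. → (10, 19)
5P: (10, 19) + (2, 8). λ = (8 - 19)/(2 - 10) ≡ 18/21 mod 29. 21⁻¹ ≡ 18 (mod 29) since 21·18 = 378 ≡ 1, so λ ≡ 5.
  x = λ² - 10 - 2 = 25 - 12 ≡ 13; y = λ·(10 - 13) - 19 ≡ 24. → (13, 24)
6P: (13, 24) + (2, 8). λ = (8 - 24)/(2 - 13) ≡ 13/18 mod 29. 18⁻¹ ≡ 21 (mod 29), so λ ≡ 12.
  x = λ² - 13 - 2 = 144 - 15 ≡ 13; y = λ·(13 - 13) - 24 ≡ 5. → (13, 5)
7P: (13, 5) + (2, 8). λ = (8 - 5)/(2 - 13) ≡ 3/18 mod 29. 18⁻¹ ≡ 21 (mod 29), so λ ≡ 5.
  x = λ² - 13 - 2 = 25 - 15 ≡ 10; y = λ·(13 - 10) - 5 ≡ 10. → (10, 10)
8P: (10, 10) + (2, 8). λ = (8 - 10)/(2 - 10) ≡ 27/21 mod 29. 21⁻¹ ≡ 18 (mod 29) since 21·18 = 378 ≡ 1, so λ ≡ 22.
  x = λ² - 10 - 2 = 484 - 12 ≡ 8; y = λ·(10 - 8) - 10 ≡ 5. → (8, 5)
9P: (8, 5) + (2, 8). λ = (8 - 5)/(2 - 8) ≡ 3/23 mod 29. 23⁻¹ ≡ 24 (mod 29), so λ ≡ 14.
  x = λ² - 8 - 2 = 196 - 10 ≡ 12; y = λ·(8 - 12) - 5 ≡ 26. → (12, 26)
10P: (12, 26) + (2, 8). λ = (8 - 26)/(2 - 12) ≡ 11/19 mod 29. 19⁻¹ ≡ 26 (mod 29), so λ ≡ 25.
  x = λ² - 12 - 2 = 625 - 14 ≡ 2; y = λ·(12 - 2) - 26 ≡ 21. → (2, 21)
11P: (2, 21) + (2, 8): same x and y₁ ≡ -y₂, so the sum is O.
11P = O, so the order is 11.

11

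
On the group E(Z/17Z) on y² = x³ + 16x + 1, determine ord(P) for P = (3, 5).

2P: tangent at (3, 5): λ = (3·3² + 16)/(2·5) ≡ 9/10. 10⁻¹ ≡ 12 (mod 17), so λ ≡ 9·12 ≡ 6.
  x = λ² - 3 - 3 = 36 - 6 ≡ 13; y = λ·(3 - 13) - 5 ≡ 3. → (13, 3)
3P: (13, 3) + (3, 5). λ = (5 - 3)/(3 - 13) ≡ 2/7 mod 17. 7⁻¹ ≡ 5 (mod 17), so λ ≡ 10.
  x = λ² - 13 - 3 = 100 - 16 ≡ 16; y = λ·(13 - 16) - 3 ≡ 1. → (16, 1)
4P: (16, 1) + (3, 5). λ = (5 - 1)/(3 - 16) ≡ 4/4 mod 17. 4⁻¹ ≡ 13 (mod 17), so λ ≡ 1.
  x = λ² - 16 - 3 = 1 - 19 ≡ 16; y = λ·(16 - 16) - 1 ≡ 16. → (16, 16)
5P: (16, 16) + (3, 5). λ = (5 - 16)/(3 - 16) ≡ 6/4 mod 17. 4⁻¹ ≡ 13 (mod 17), so λ ≡ 10.
  x = λ² - 16 - 3 = 100 - 19 ≡ 13; y = λ·(16 - 13) - 16 ≡ 14. → (13, 14)
6P: (13, 14) + (3, 5). λ = (5 - 14)/(3 - 13) ≡ 8/7 mod 17. 7⁻¹ ≡ 5 (mod 17), so λ ≡ 6.
  x = λ² - 13 - 3 = 36 - 16 ≡ 3; y = λ·(13 - 3) - 14 ≡ 12. → (3, 12)
7P: (3, 12) + (3, 5): same x and y₁ ≡ -y₂, so the sum is O.
7P = O, so the order is 7.

7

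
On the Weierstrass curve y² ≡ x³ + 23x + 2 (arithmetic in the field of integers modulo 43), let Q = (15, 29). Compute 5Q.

Repeated addition: build up to 5Q.
2Q: tangent at (15, 29): λ = (3·15² + 23)/(2·29) ≡ 10/15. 15⁻¹ ≡ 23 (mod 43) since 15·23 = 345 ≡ 1, so λ ≡ 10·23 ≡ 15.
  x = λ² - 15 - 15 = 225 - 30 ≡ 23; y = λ·(15 - 23) - 29 ≡ 23. → (23, 23)
3Q: (23, 23) + (15, 29). λ = (29 - 23)/(15 - 23) ≡ 6/35 mod 43. 35⁻¹ ≡ 16 (mod 43), so λ ≡ 10.
  x = λ² - 23 - 15 = 100 - 38 ≡ 19; y = λ·(23 - 19) - 23 ≡ 17. → (19, 17)
4Q: (19, 17) + (15, 29). λ = (29 - 17)/(15 - 19) ≡ 12/39 mod 43. 39⁻¹ ≡ 32 (mod 43) since 39·32 = 1248 ≡ 1, so λ ≡ 40.
  x = λ² - 19 - 15 = 1600 - 34 ≡ 18; y = λ·(19 - 18) - 17 ≡ 23. → (18, 23)
5Q: (18, 23) + (15, 29). λ = (29 - 23)/(15 - 18) ≡ 6/40 mod 43. 40⁻¹ ≡ 14 (mod 43) since 40·14 = 560 ≡ 1, so λ ≡ 41.
  x = λ² - 18 - 15 = 1681 - 33 ≡ 14; y = λ·(18 - 14) - 23 ≡ 12. → (14, 12)

(14, 12)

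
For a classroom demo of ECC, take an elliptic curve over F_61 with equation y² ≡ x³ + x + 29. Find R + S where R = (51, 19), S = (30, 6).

(51, 19) + (30, 6). λ = (6 - 19)/(30 - 51) ≡ 48/40 mod 61. 40⁻¹ ≡ 29 (mod 61) since 40·29 = 1160 ≡ 1, so λ ≡ 50.
  x = λ² - 51 - 30 = 2500 - 81 ≡ 40; y = λ·(51 - 40) - 19 ≡ 43. → (40, 43)

(40, 43)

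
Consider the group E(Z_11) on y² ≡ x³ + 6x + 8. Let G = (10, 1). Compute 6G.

(1, 2)

Double-and-add on 6 = (110)₂. Start with G = (10, 1) for the leading 1-bit.
double: tangent at (10, 1): λ = (3·10² + 6)/(2·1) ≡ 9/2. 2⁻¹ ≡ 6 (mod 11), so λ ≡ 9·6 ≡ 10.
  x = λ² - 10 - 10 = 100 - 20 ≡ 3; y = λ·(10 - 3) - 1 ≡ 3. → (3, 3)
add G: (3, 3) + (10, 1). λ = (1 - 3)/(10 - 3) ≡ 9/7 mod 11. 7⁻¹ ≡ 8 (mod 11), so λ ≡ 6.
  x = λ² - 3 - 10 = 36 - 13 ≡ 1; y = λ·(3 - 1) - 3 ≡ 9. → (1, 9)
double: tangent at (1, 9): λ = (3·1² + 6)/(2·9) ≡ 9/7. 7⁻¹ ≡ 8 (mod 11) since 7·8 = 56 ≡ 1, so λ ≡ 9·8 ≡ 6.
  x = λ² - 1 - 1 = 36 - 2 ≡ 1; y = λ·(1 - 1) - 9 ≡ 2. → (1, 2)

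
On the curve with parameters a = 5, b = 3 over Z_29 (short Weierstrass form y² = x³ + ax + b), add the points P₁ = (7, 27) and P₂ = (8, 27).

(7, 27) + (8, 27). λ = (27 - 27)/(8 - 7) ≡ 0/1 mod 29. 1⁻¹ ≡ 1 (mod 29) since 1·1 = 1 ≡ 1, so λ ≡ 0.
  x = λ² - 7 - 8 = 0 - 15 ≡ 14; y = λ·(7 - 14) - 27 ≡ 2. → (14, 2)

(14, 2)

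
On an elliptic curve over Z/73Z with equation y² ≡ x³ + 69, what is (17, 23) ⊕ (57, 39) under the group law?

(5, 11)

(17, 23) + (57, 39). λ = (39 - 23)/(57 - 17) ≡ 16/40 mod 73. 40⁻¹ ≡ 42 (mod 73), so λ ≡ 15.
  x = λ² - 17 - 57 = 225 - 74 ≡ 5; y = λ·(17 - 5) - 23 ≡ 11. → (5, 11)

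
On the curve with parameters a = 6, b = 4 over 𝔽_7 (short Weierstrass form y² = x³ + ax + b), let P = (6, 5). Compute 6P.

(0, 5)

Repeated addition: build up to 6P.
2P: tangent at (6, 5): λ = (3·6² + 6)/(2·5) ≡ 2/3. 3⁻¹ ≡ 5 (mod 7), so λ ≡ 2·5 ≡ 3.
  x = λ² - 6 - 6 = 9 - 12 ≡ 4; y = λ·(6 - 4) - 5 ≡ 1. → (4, 1)
3P: (4, 1) + (6, 5). λ = (5 - 1)/(6 - 4) ≡ 4/2 mod 7. 2⁻¹ ≡ 4 (mod 7), so λ ≡ 2.
  x = λ² - 4 - 6 = 4 - 10 ≡ 1; y = λ·(4 - 1) - 1 ≡ 5. → (1, 5)
4P: (1, 5) + (6, 5). λ = (5 - 5)/(6 - 1) ≡ 0/5 mod 7. 5⁻¹ ≡ 3 (mod 7) since 5·3 = 15 ≡ 1, so λ ≡ 0.
  x = λ² - 1 - 6 = 0 - 7 ≡ 0; y = λ·(1 - 0) - 5 ≡ 2. → (0, 2)
5P: (0, 2) + (6, 5). λ = (5 - 2)/(6 - 0) ≡ 3/6 mod 7. 6⁻¹ ≡ 6 (mod 7) since 6·6 = 36 ≡ 1, so λ ≡ 4.
  x = λ² - 0 - 6 = 16 - 6 ≡ 3; y = λ·(0 - 3) - 2 ≡ 0. → (3, 0)
6P: (3, 0) + (6, 5). λ = (5 - 0)/(6 - 3) ≡ 5/3 mod 7. 3⁻¹ ≡ 5 (mod 7), so λ ≡ 4.
  x = λ² - 3 - 6 = 16 - 9 ≡ 0; y = λ·(3 - 0) - 0 ≡ 5. → (0, 5)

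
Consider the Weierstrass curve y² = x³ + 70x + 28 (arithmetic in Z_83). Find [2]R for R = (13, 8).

(0, 51)

tangent at (13, 8): λ = (3·13² + 70)/(2·8) ≡ 79/16. 16⁻¹ ≡ 26 (mod 83), so λ ≡ 79·26 ≡ 62.
  x = λ² - 13 - 13 = 3844 - 26 ≡ 0; y = λ·(13 - 0) - 8 ≡ 51. → (0, 51)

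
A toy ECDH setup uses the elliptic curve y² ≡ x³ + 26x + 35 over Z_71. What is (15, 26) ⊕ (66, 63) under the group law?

(15, 26) + (66, 63). λ = (63 - 26)/(66 - 15) ≡ 37/51 mod 71. 51⁻¹ ≡ 39 (mod 71), so λ ≡ 23.
  x = λ² - 15 - 66 = 529 - 81 ≡ 22; y = λ·(15 - 22) - 26 ≡ 26. → (22, 26)

(22, 26)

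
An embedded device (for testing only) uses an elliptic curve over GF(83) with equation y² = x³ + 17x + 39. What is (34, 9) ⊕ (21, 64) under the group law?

(34, 9) + (21, 64). λ = (64 - 9)/(21 - 34) ≡ 55/70 mod 83. 70⁻¹ ≡ 51 (mod 83) since 70·51 = 3570 ≡ 1, so λ ≡ 66.
  x = λ² - 34 - 21 = 4356 - 55 ≡ 68; y = λ·(34 - 68) - 9 ≡ 71. → (68, 71)

(68, 71)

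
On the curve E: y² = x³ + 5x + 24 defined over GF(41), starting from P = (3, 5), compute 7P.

(10, 34)

Repeated addition: build up to 7P.
2P: tangent at (3, 5): λ = (3·3² + 5)/(2·5) ≡ 32/10. 10⁻¹ ≡ 37 (mod 41) since 10·37 = 370 ≡ 1, so λ ≡ 32·37 ≡ 36.
  x = λ² - 3 - 3 = 1296 - 6 ≡ 19; y = λ·(3 - 19) - 5 ≡ 34. → (19, 34)
3P: (19, 34) + (3, 5). λ = (5 - 34)/(3 - 19) ≡ 12/25 mod 41. 25⁻¹ ≡ 23 (mod 41) since 25·23 = 575 ≡ 1, so λ ≡ 30.
  x = λ² - 19 - 3 = 900 - 22 ≡ 17; y = λ·(19 - 17) - 34 ≡ 26. → (17, 26)
4P: (17, 26) + (3, 5). λ = (5 - 26)/(3 - 17) ≡ 20/27 mod 41. 27⁻¹ ≡ 38 (mod 41), so λ ≡ 22.
  x = λ² - 17 - 3 = 484 - 20 ≡ 13; y = λ·(17 - 13) - 26 ≡ 21. → (13, 21)
5P: (13, 21) + (3, 5). λ = (5 - 21)/(3 - 13) ≡ 25/31 mod 41. 31⁻¹ ≡ 4 (mod 41) since 31·4 = 124 ≡ 1, so λ ≡ 18.
  x = λ² - 13 - 3 = 324 - 16 ≡ 21; y = λ·(13 - 21) - 21 ≡ 40. → (21, 40)
6P: (21, 40) + (3, 5). λ = (5 - 40)/(3 - 21) ≡ 6/23 mod 41. 23⁻¹ ≡ 25 (mod 41), so λ ≡ 27.
  x = λ² - 21 - 3 = 729 - 24 ≡ 8; y = λ·(21 - 8) - 40 ≡ 24. → (8, 24)
7P: (8, 24) + (3, 5). λ = (5 - 24)/(3 - 8) ≡ 22/36 mod 41. 36⁻¹ ≡ 8 (mod 41), so λ ≡ 12.
  x = λ² - 8 - 3 = 144 - 11 ≡ 10; y = λ·(8 - 10) - 24 ≡ 34. → (10, 34)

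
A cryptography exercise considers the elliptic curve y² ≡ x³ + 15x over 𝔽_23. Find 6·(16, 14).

Write Q = (16, 14).
Repeated addition: build up to 6Q.
2Q: tangent at (16, 14): λ = (3·16² + 15)/(2·14) ≡ 1/5. 5⁻¹ ≡ 14 (mod 23) since 5·14 = 70 ≡ 1, so λ ≡ 1·14 ≡ 14.
  x = λ² - 16 - 16 = 196 - 32 ≡ 3; y = λ·(16 - 3) - 14 ≡ 7. → (3, 7)
3Q: (3, 7) + (16, 14). λ = (14 - 7)/(16 - 3) ≡ 7/13 mod 23. 13⁻¹ ≡ 16 (mod 23), so λ ≡ 20.
  x = λ² - 3 - 16 = 400 - 19 ≡ 13; y = λ·(3 - 13) - 7 ≡ 0. → (13, 0)
4Q: (13, 0) + (16, 14). λ = (14 - 0)/(16 - 13) ≡ 14/3 mod 23. 3⁻¹ ≡ 8 (mod 23), so λ ≡ 20.
  x = λ² - 13 - 16 = 400 - 29 ≡ 3; y = λ·(13 - 3) - 0 ≡ 16. → (3, 16)
5Q: (3, 16) + (16, 14). λ = (14 - 16)/(16 - 3) ≡ 21/13 mod 23. 13⁻¹ ≡ 16 (mod 23) since 13·16 = 208 ≡ 1, so λ ≡ 14.
  x = λ² - 3 - 16 = 196 - 19 ≡ 16; y = λ·(3 - 16) - 16 ≡ 9. → (16, 9)
6Q: (16, 9) + (16, 14): same x and y₁ ≡ -y₂, so the sum is ∞.

O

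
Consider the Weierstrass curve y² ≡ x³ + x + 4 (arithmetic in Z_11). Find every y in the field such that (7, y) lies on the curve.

x³ + 1x + 4 = 354 ≡ 2 (mod 11).
2 is a non-residue mod 11; no y exists.

none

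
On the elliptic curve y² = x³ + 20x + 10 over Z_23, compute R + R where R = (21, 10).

(13, 12)

tangent at (21, 10): λ = (3·21² + 20)/(2·10) ≡ 9/20. 20⁻¹ ≡ 15 (mod 23) since 20·15 = 300 ≡ 1, so λ ≡ 9·15 ≡ 20.
  x = λ² - 21 - 21 = 400 - 42 ≡ 13; y = λ·(21 - 13) - 10 ≡ 12. → (13, 12)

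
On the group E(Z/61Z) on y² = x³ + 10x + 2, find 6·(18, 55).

Write Q = (18, 55).
Double-and-add on 6 = (110)₂. Start with Q = (18, 55) for the leading 1-bit.
double: tangent at (18, 55): λ = (3·18² + 10)/(2·55) ≡ 6/49. 49⁻¹ ≡ 5 (mod 61), so λ ≡ 6·5 ≡ 30.
  x = λ² - 18 - 18 = 900 - 36 ≡ 10; y = λ·(18 - 10) - 55 ≡ 2. → (10, 2)
add Q: (10, 2) + (18, 55). λ = (55 - 2)/(18 - 10) ≡ 53/8 mod 61. 8⁻¹ ≡ 23 (mod 61), so λ ≡ 60.
  x = λ² - 10 - 18 = 3600 - 28 ≡ 34; y = λ·(10 - 34) - 2 ≡ 22. → (34, 22)
double: tangent at (34, 22): λ = (3·34² + 10)/(2·22) ≡ 1/44. 44⁻¹ ≡ 43 (mod 61), so λ ≡ 1·43 ≡ 43.
  x = λ² - 34 - 34 = 1849 - 68 ≡ 12; y = λ·(34 - 12) - 22 ≡ 9. → (12, 9)

(12, 9)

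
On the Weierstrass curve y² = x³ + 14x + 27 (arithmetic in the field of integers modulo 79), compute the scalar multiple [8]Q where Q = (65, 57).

Repeated addition: build up to 8Q.
2Q: tangent at (65, 57): λ = (3·65² + 14)/(2·57) ≡ 49/35. 35⁻¹ ≡ 70 (mod 79) since 35·70 = 2450 ≡ 1, so λ ≡ 49·70 ≡ 33.
  x = λ² - 65 - 65 = 1089 - 130 ≡ 11; y = λ·(65 - 11) - 57 ≡ 66. → (11, 66)
3Q: (11, 66) + (65, 57). λ = (57 - 66)/(65 - 11) ≡ 70/54 mod 79. 54⁻¹ ≡ 60 (mod 79), so λ ≡ 13.
  x = λ² - 11 - 65 = 169 - 76 ≡ 14; y = λ·(11 - 14) - 66 ≡ 53. → (14, 53)
4Q: (14, 53) + (65, 57). λ = (57 - 53)/(65 - 14) ≡ 4/51 mod 79. 51⁻¹ ≡ 31 (mod 79) since 51·31 = 1581 ≡ 1, so λ ≡ 45.
  x = λ² - 14 - 65 = 2025 - 79 ≡ 50; y = λ·(14 - 50) - 53 ≡ 65. → (50, 65)
5Q: (50, 65) + (65, 57). λ = (57 - 65)/(65 - 50) ≡ 71/15 mod 79. 15⁻¹ ≡ 58 (mod 79), so λ ≡ 10.
  x = λ² - 50 - 65 = 100 - 115 ≡ 64; y = λ·(50 - 64) - 65 ≡ 32. → (64, 32)
6Q: (64, 32) + (65, 57). λ = (57 - 32)/(65 - 64) ≡ 25/1 mod 79. 1⁻¹ ≡ 1 (mod 79) since 1·1 = 1 ≡ 1, so λ ≡ 25.
  x = λ² - 64 - 65 = 625 - 129 ≡ 22; y = λ·(64 - 22) - 32 ≡ 70. → (22, 70)
7Q: (22, 70) + (65, 57). λ = (57 - 70)/(65 - 22) ≡ 66/43 mod 79. 43⁻¹ ≡ 68 (mod 79) since 43·68 = 2924 ≡ 1, so λ ≡ 64.
  x = λ² - 22 - 65 = 4096 - 87 ≡ 59; y = λ·(22 - 59) - 70 ≡ 11. → (59, 11)
8Q: (59, 11) + (65, 57). λ = (57 - 11)/(65 - 59) ≡ 46/6 mod 79. 6⁻¹ ≡ 66 (mod 79), so λ ≡ 34.
  x = λ² - 59 - 65 = 1156 - 124 ≡ 5; y = λ·(59 - 5) - 11 ≡ 8. → (5, 8)

(5, 8)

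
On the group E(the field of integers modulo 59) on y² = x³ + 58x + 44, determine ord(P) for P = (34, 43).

2P: tangent at (34, 43): λ = (3·34² + 58)/(2·43) ≡ 45/27. 27⁻¹ ≡ 35 (mod 59), so λ ≡ 45·35 ≡ 41.
  x = λ² - 34 - 34 = 1681 - 68 ≡ 20; y = λ·(34 - 20) - 43 ≡ 0. → (20, 0)
3P: (20, 0) + (34, 43). λ = (43 - 0)/(34 - 20) ≡ 43/14 mod 59. 14⁻¹ ≡ 38 (mod 59) since 14·38 = 532 ≡ 1, so λ ≡ 41.
  x = λ² - 20 - 34 = 1681 - 54 ≡ 34; y = λ·(20 - 34) - 0 ≡ 16. → (34, 16)
4P: (34, 16) + (34, 43): same x and y₁ ≡ -y₂, so the sum is O.
4P = O, so the order is 4.

4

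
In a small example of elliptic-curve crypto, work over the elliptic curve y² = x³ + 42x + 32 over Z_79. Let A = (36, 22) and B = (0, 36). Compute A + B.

(36, 22) + (0, 36). λ = (36 - 22)/(0 - 36) ≡ 14/43 mod 79. 43⁻¹ ≡ 68 (mod 79), so λ ≡ 4.
  x = λ² - 36 - 0 = 16 - 36 ≡ 59; y = λ·(36 - 59) - 22 ≡ 44. → (59, 44)

(59, 44)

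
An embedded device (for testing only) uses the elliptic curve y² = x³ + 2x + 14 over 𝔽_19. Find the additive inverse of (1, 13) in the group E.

-(1, 13) = (1, -13 mod 19) = (1, 6).

(1, 6)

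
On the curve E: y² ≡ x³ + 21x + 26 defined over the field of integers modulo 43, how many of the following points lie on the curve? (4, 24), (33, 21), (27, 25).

1

(4, 24): 24² ≡ 17, rhs ≡ 2 → off.
(33, 21): 21² ≡ 11, rhs ≡ 20 → off.
(27, 25): 25² ≡ 23, rhs ≡ 23 → on.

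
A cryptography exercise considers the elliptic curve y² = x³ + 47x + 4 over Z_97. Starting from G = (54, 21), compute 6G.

(54, 76)

Double-and-add on 6 = (110)₂. Start with G = (54, 21) for the leading 1-bit.
double: tangent at (54, 21): λ = (3·54² + 47)/(2·21) ≡ 65/42. 42⁻¹ ≡ 67 (mod 97), so λ ≡ 65·67 ≡ 87.
  x = λ² - 54 - 54 = 7569 - 108 ≡ 89; y = λ·(54 - 89) - 21 ≡ 38. → (89, 38)
add G: (89, 38) + (54, 21). λ = (21 - 38)/(54 - 89) ≡ 80/62 mod 97. 62⁻¹ ≡ 36 (mod 97), so λ ≡ 67.
  x = λ² - 89 - 54 = 4489 - 143 ≡ 78; y = λ·(89 - 78) - 38 ≡ 20. → (78, 20)
double: tangent at (78, 20): λ = (3·78² + 47)/(2·20) ≡ 63/40. 40⁻¹ ≡ 17 (mod 97), so λ ≡ 63·17 ≡ 4.
  x = λ² - 78 - 78 = 16 - 156 ≡ 54; y = λ·(78 - 54) - 20 ≡ 76. → (54, 76)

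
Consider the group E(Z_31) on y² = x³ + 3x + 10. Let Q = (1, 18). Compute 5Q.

(17, 13)

Repeated addition: build up to 5Q.
2Q: tangent at (1, 18): λ = (3·1² + 3)/(2·18) ≡ 6/5. 5⁻¹ ≡ 25 (mod 31), so λ ≡ 6·25 ≡ 26.
  x = λ² - 1 - 1 = 676 - 2 ≡ 23; y = λ·(1 - 23) - 18 ≡ 30. → (23, 30)
3Q: (23, 30) + (1, 18). λ = (18 - 30)/(1 - 23) ≡ 19/9 mod 31. 9⁻¹ ≡ 7 (mod 31), so λ ≡ 9.
  x = λ² - 23 - 1 = 81 - 24 ≡ 26; y = λ·(23 - 26) - 30 ≡ 5. → (26, 5)
4Q: (26, 5) + (1, 18). λ = (18 - 5)/(1 - 26) ≡ 13/6 mod 31. 6⁻¹ ≡ 26 (mod 31), so λ ≡ 28.
  x = λ² - 26 - 1 = 784 - 27 ≡ 13; y = λ·(26 - 13) - 5 ≡ 18. → (13, 18)
5Q: (13, 18) + (1, 18). λ = (18 - 18)/(1 - 13) ≡ 0/19 mod 31. 19⁻¹ ≡ 18 (mod 31), so λ ≡ 0.
  x = λ² - 13 - 1 = 0 - 14 ≡ 17; y = λ·(13 - 17) - 18 ≡ 13. → (17, 13)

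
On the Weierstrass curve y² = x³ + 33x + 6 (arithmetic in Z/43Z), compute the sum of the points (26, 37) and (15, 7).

(26, 37) + (15, 7). λ = (7 - 37)/(15 - 26) ≡ 13/32 mod 43. 32⁻¹ ≡ 39 (mod 43), so λ ≡ 34.
  x = λ² - 26 - 15 = 1156 - 41 ≡ 40; y = λ·(26 - 40) - 37 ≡ 3. → (40, 3)

(40, 3)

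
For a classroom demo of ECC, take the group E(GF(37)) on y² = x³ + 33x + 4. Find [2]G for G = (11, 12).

(19, 4)

tangent at (11, 12): λ = (3·11² + 33)/(2·12) ≡ 26/24. 24⁻¹ ≡ 17 (mod 37), so λ ≡ 26·17 ≡ 35.
  x = λ² - 11 - 11 = 1225 - 22 ≡ 19; y = λ·(11 - 19) - 12 ≡ 4. → (19, 4)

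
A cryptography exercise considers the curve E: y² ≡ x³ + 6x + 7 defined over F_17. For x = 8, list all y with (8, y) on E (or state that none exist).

none

x³ + 6x + 7 = 567 ≡ 6 (mod 17).
6 is a non-residue mod 17; no y exists.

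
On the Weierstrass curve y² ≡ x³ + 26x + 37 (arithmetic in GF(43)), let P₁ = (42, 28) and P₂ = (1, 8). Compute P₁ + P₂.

(42, 28) + (1, 8). λ = (8 - 28)/(1 - 42) ≡ 23/2 mod 43. 2⁻¹ ≡ 22 (mod 43), so λ ≡ 33.
  x = λ² - 42 - 1 = 1089 - 43 ≡ 14; y = λ·(42 - 14) - 28 ≡ 36. → (14, 36)

(14, 36)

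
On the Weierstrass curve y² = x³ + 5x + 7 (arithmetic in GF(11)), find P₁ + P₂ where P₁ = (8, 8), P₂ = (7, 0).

(8, 8) + (7, 0). λ = (0 - 8)/(7 - 8) ≡ 3/10 mod 11. 10⁻¹ ≡ 10 (mod 11), so λ ≡ 8.
  x = λ² - 8 - 7 = 64 - 15 ≡ 5; y = λ·(8 - 5) - 8 ≡ 5. → (5, 5)

(5, 5)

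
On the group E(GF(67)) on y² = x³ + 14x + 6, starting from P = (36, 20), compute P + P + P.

(23, 57)

Repeated addition: build up to 3P.
2P: tangent at (36, 20): λ = (3·36² + 14)/(2·20) ≡ 16/40. 40⁻¹ ≡ 62 (mod 67) since 40·62 = 2480 ≡ 1, so λ ≡ 16·62 ≡ 54.
  x = λ² - 36 - 36 = 2916 - 72 ≡ 30; y = λ·(36 - 30) - 20 ≡ 36. → (30, 36)
3P: (30, 36) + (36, 20). λ = (20 - 36)/(36 - 30) ≡ 51/6 mod 67. 6⁻¹ ≡ 56 (mod 67), so λ ≡ 42.
  x = λ² - 30 - 36 = 1764 - 66 ≡ 23; y = λ·(30 - 23) - 36 ≡ 57. → (23, 57)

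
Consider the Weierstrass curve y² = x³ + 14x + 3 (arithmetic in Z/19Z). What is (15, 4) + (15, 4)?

(17, 9)

tangent at (15, 4): λ = (3·15² + 14)/(2·4) ≡ 5/8. 8⁻¹ ≡ 12 (mod 19) since 8·12 = 96 ≡ 1, so λ ≡ 5·12 ≡ 3.
  x = λ² - 15 - 15 = 9 - 30 ≡ 17; y = λ·(15 - 17) - 4 ≡ 9. → (17, 9)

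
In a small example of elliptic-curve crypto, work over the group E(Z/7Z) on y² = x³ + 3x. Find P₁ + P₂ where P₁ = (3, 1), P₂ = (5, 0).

(3, 1) + (5, 0). λ = (0 - 1)/(5 - 3) ≡ 6/2 mod 7. 2⁻¹ ≡ 4 (mod 7) since 2·4 = 8 ≡ 1, so λ ≡ 3.
  x = λ² - 3 - 5 = 9 - 8 ≡ 1; y = λ·(3 - 1) - 1 ≡ 5. → (1, 5)

(1, 5)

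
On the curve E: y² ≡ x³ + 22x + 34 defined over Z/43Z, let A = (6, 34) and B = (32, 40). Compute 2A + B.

(32, 3)

First 2A:
Repeated addition: build up to 2A.
2A: tangent at (6, 34): λ = (3·6² + 22)/(2·34) ≡ 1/25. 25⁻¹ ≡ 31 (mod 43), so λ ≡ 1·31 ≡ 31.
  x = λ² - 6 - 6 = 961 - 12 ≡ 3; y = λ·(6 - 3) - 34 ≡ 16. → (3, 16)
2A = (3, 16).
Finally 2A + B:
(3, 16) + (32, 40). λ = (40 - 16)/(32 - 3) ≡ 24/29 mod 43. 29⁻¹ ≡ 3 (mod 43) since 29·3 = 87 ≡ 1, so λ ≡ 29.
  x = λ² - 3 - 32 = 841 - 35 ≡ 32; y = λ·(3 - 32) - 16 ≡ 3. → (32, 3)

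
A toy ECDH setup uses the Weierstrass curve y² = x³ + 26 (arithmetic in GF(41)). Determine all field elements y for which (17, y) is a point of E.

x³ + 0x + 26 = 4939 ≡ 19 (mod 41).
19 is a non-residue mod 41; no y exists.

none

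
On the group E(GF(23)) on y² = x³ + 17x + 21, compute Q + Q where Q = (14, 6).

(7, 0)

tangent at (14, 6): λ = (3·14² + 17)/(2·6) ≡ 7/12. 12⁻¹ ≡ 2 (mod 23), so λ ≡ 7·2 ≡ 14.
  x = λ² - 14 - 14 = 196 - 28 ≡ 7; y = λ·(14 - 7) - 6 ≡ 0. → (7, 0)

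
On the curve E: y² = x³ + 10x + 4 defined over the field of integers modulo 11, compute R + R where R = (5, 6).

tangent at (5, 6): λ = (3·5² + 10)/(2·6) ≡ 8/1. 1⁻¹ ≡ 1 (mod 11) since 1·1 = 1 ≡ 1, so λ ≡ 8·1 ≡ 8.
  x = λ² - 5 - 5 = 64 - 10 ≡ 10; y = λ·(5 - 10) - 6 ≡ 9. → (10, 9)

(10, 9)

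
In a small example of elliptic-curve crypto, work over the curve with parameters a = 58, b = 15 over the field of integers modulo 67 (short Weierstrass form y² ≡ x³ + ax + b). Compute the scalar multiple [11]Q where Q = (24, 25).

(53, 55)

Repeated addition: build up to 11Q.
2Q: tangent at (24, 25): λ = (3·24² + 58)/(2·25) ≡ 44/50. 50⁻¹ ≡ 63 (mod 67) since 50·63 = 3150 ≡ 1, so λ ≡ 44·63 ≡ 25.
  x = λ² - 24 - 24 = 625 - 48 ≡ 41; y = λ·(24 - 41) - 25 ≡ 19. → (41, 19)
3Q: (41, 19) + (24, 25). λ = (25 - 19)/(24 - 41) ≡ 6/50 mod 67. 50⁻¹ ≡ 63 (mod 67), so λ ≡ 43.
  x = λ² - 41 - 24 = 1849 - 65 ≡ 42; y = λ·(41 - 42) - 19 ≡ 5. → (42, 5)
4Q: (42, 5) + (24, 25). λ = (25 - 5)/(24 - 42) ≡ 20/49 mod 67. 49⁻¹ ≡ 26 (mod 67), so λ ≡ 51.
  x = λ² - 42 - 24 = 2601 - 66 ≡ 56; y = λ·(42 - 56) - 5 ≡ 18. → (56, 18)
5Q: (56, 18) + (24, 25). λ = (25 - 18)/(24 - 56) ≡ 7/35 mod 67. 35⁻¹ ≡ 23 (mod 67), so λ ≡ 27.
  x = λ² - 56 - 24 = 729 - 80 ≡ 46; y = λ·(56 - 46) - 18 ≡ 51. → (46, 51)
6Q: (46, 51) + (24, 25). λ = (25 - 51)/(24 - 46) ≡ 41/45 mod 67. 45⁻¹ ≡ 3 (mod 67) since 45·3 = 135 ≡ 1, so λ ≡ 56.
  x = λ² - 46 - 24 = 3136 - 70 ≡ 51; y = λ·(46 - 51) - 51 ≡ 4. → (51, 4)
7Q: (51, 4) + (24, 25). λ = (25 - 4)/(24 - 51) ≡ 21/40 mod 67. 40⁻¹ ≡ 62 (mod 67), so λ ≡ 29.
  x = λ² - 51 - 24 = 841 - 75 ≡ 29; y = λ·(51 - 29) - 4 ≡ 31. → (29, 31)
8Q: (29, 31) + (24, 25). λ = (25 - 31)/(24 - 29) ≡ 61/62 mod 67. 62⁻¹ ≡ 40 (mod 67), so λ ≡ 28.
  x = λ² - 29 - 24 = 784 - 53 ≡ 61; y = λ·(29 - 61) - 31 ≡ 11. → (61, 11)
9Q: (61, 11) + (24, 25). λ = (25 - 11)/(24 - 61) ≡ 14/30 mod 67. 30⁻¹ ≡ 38 (mod 67) since 30·38 = 1140 ≡ 1, so λ ≡ 63.
  x = λ² - 61 - 24 = 3969 - 85 ≡ 65; y = λ·(61 - 65) - 11 ≡ 5. → (65, 5)
10Q: (65, 5) + (24, 25). λ = (25 - 5)/(24 - 65) ≡ 20/26 mod 67. 26⁻¹ ≡ 49 (mod 67), so λ ≡ 42.
  x = λ² - 65 - 24 = 1764 - 89 ≡ 0; y = λ·(65 - 0) - 5 ≡ 45. → (0, 45)
11Q: (0, 45) + (24, 25). λ = (25 - 45)/(24 - 0) ≡ 47/24 mod 67. 24⁻¹ ≡ 14 (mod 67), so λ ≡ 55.
  x = λ² - 0 - 24 = 3025 - 24 ≡ 53; y = λ·(0 - 53) - 45 ≡ 55. → (53, 55)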